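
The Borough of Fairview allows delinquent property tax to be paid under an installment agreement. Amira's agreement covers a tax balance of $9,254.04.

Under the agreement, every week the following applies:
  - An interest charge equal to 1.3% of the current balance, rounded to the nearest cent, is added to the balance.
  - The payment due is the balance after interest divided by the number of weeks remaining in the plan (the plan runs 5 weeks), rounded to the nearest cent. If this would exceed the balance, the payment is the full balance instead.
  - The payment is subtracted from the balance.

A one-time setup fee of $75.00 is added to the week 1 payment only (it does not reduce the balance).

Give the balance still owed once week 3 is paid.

$3,847.86

Week 1: opening $9,254.04; interest $120.30 → $9,374.34; payment $1,874.87 (+ $75.00 fee); balance $7,499.47
Week 2: opening $7,499.47; interest $97.49 → $7,596.96; payment $1,899.24; balance $5,697.72
Week 3: opening $5,697.72; interest $74.07 → $5,771.79; payment $1,923.93; balance $3,847.86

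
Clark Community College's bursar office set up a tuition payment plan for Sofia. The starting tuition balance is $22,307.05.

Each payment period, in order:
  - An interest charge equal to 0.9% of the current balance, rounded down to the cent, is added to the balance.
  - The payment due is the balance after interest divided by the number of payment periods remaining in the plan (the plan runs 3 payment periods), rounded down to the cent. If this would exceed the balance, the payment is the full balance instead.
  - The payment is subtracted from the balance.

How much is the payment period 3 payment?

$7,638.26

Payment period 1: opening $22,307.05; interest $200.76 → $22,507.81; payment $7,502.60; balance $15,005.21
Payment period 2: opening $15,005.21; interest $135.04 → $15,140.25; payment $7,570.12; balance $7,570.13
Payment period 3: opening $7,570.13; interest $68.13 → $7,638.26; payment $7,638.26; balance $0.00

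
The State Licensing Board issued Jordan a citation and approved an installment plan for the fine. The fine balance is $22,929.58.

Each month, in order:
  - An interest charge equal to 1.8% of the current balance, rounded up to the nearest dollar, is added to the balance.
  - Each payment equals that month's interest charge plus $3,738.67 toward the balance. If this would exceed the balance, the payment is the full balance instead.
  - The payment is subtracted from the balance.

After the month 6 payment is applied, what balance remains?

$497.56

Month 1: opening $22,929.58; interest $413.00 → $23,342.58; payment $4,151.67; balance $19,190.91
Month 2: opening $19,190.91; interest $346.00 → $19,536.91; payment $4,084.67; balance $15,452.24
Month 3: opening $15,452.24; interest $279.00 → $15,731.24; payment $4,017.67; balance $11,713.57
Month 4: opening $11,713.57; interest $211.00 → $11,924.57; payment $3,949.67; balance $7,974.90
Month 5: opening $7,974.90; interest $144.00 → $8,118.90; payment $3,882.67; balance $4,236.23
Month 6: opening $4,236.23; interest $77.00 → $4,313.23; payment $3,815.67; balance $497.56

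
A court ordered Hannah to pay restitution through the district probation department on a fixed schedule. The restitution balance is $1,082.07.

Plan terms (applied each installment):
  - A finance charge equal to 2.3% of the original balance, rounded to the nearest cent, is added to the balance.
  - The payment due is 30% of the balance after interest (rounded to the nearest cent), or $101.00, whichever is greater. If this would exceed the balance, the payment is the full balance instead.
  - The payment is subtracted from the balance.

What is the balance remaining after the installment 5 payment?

$227.82

Installment 1: opening $1,082.07; interest $24.89 → $1,106.96; payment $332.09; balance $774.87
Installment 2: opening $774.87; interest $24.89 → $799.76; payment $239.93; balance $559.83
Installment 3: opening $559.83; interest $24.89 → $584.72; payment $175.42; balance $409.30
Installment 4: opening $409.30; interest $24.89 → $434.19; payment $130.26; balance $303.93
Installment 5: opening $303.93; interest $24.89 → $328.82; payment $101.00; balance $227.82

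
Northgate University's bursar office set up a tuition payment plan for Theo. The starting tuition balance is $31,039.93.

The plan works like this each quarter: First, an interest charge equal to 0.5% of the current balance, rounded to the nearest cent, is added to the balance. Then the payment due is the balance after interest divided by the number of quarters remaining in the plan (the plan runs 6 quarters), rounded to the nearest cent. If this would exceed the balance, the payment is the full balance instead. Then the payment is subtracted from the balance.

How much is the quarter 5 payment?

Quarter 1: $31,039.93 +$155.20 interest = $31,195.13; pay $5,199.19 → $25,995.94
Quarter 2: $25,995.94 +$129.98 interest = $26,125.92; pay $5,225.18 → $20,900.74
Quarter 3: $20,900.74 +$104.50 interest = $21,005.24; pay $5,251.31 → $15,753.93
Quarter 4: $15,753.93 +$78.77 interest = $15,832.70; pay $5,277.57 → $10,555.13
Quarter 5: $10,555.13 +$52.78 interest = $10,607.91; pay $5,303.96 → $5,303.95

$5,303.96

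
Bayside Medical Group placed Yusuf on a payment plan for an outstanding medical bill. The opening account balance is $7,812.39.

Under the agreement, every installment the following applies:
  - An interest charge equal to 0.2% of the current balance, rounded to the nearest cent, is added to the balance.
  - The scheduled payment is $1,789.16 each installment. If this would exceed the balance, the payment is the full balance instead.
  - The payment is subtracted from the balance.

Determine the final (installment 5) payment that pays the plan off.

$698.32

Installment 1: opening $7,812.39; interest $15.62 → $7,828.01; payment $1,789.16; balance $6,038.85
Installment 2: opening $6,038.85; interest $12.08 → $6,050.93; payment $1,789.16; balance $4,261.77
Installment 3: opening $4,261.77; interest $8.52 → $4,270.29; payment $1,789.16; balance $2,481.13
Installment 4: opening $2,481.13; interest $4.96 → $2,486.09; payment $1,789.16; balance $696.93
Installment 5: opening $696.93; interest $1.39 → $698.32; payment $698.32; balance $0.00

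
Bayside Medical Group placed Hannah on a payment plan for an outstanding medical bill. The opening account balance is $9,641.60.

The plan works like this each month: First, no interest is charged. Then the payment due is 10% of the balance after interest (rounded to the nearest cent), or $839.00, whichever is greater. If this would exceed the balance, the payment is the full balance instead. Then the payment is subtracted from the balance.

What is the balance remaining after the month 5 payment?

# | Opening | Payment | End bal
1 | $9,641.60 | $964.16 | $8,677.44
2 | $8,677.44 | $867.74 | $7,809.70
3 | $7,809.70 | $839.00 | $6,970.70
4 | $6,970.70 | $839.00 | $6,131.70
5 | $6,131.70 | $839.00 | $5,292.70

$5,292.70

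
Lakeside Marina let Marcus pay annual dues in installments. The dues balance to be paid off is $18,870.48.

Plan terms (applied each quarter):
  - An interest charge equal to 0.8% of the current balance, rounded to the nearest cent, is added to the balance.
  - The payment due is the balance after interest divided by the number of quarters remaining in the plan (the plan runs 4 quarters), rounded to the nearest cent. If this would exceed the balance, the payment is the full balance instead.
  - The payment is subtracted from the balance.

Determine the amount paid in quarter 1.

Quarter 1: $18,870.48 +$150.96 interest = $19,021.44; pay $4,755.36 → $14,266.08

$4,755.36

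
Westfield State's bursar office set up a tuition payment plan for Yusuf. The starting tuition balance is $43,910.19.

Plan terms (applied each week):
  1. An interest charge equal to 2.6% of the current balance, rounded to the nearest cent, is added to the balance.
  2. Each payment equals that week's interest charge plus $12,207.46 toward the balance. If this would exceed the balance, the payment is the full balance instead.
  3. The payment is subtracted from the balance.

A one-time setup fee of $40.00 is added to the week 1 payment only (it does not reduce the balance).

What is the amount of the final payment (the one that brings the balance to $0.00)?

$7,477.29

Week 1: $43,910.19 +$1,141.66 interest = $45,051.85; pay $13,349.12 (+ $40.00 fee) → $31,702.73
Week 2: $31,702.73 +$824.27 interest = $32,527.00; pay $13,031.73 → $19,495.27
Week 3: $19,495.27 +$506.88 interest = $20,002.15; pay $12,714.34 → $7,287.81
Week 4: $7,287.81 +$189.48 interest = $7,477.29; pay $7,477.29 → $0.00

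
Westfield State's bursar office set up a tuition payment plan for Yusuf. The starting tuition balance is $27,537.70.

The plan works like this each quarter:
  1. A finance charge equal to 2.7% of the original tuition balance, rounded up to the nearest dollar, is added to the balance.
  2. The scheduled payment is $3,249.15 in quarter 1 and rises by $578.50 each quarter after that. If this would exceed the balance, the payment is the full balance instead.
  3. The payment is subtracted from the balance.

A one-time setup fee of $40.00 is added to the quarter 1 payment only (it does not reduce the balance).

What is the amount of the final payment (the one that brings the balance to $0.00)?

$4,573.30

Quarter 1: opening $27,537.70; interest $744.00 → $28,281.70; payment $3,249.15 (+ $40.00 fee); balance $25,032.55
Quarter 2: opening $25,032.55; interest $744.00 → $25,776.55; payment $3,827.65; balance $21,948.90
Quarter 3: opening $21,948.90; interest $744.00 → $22,692.90; payment $4,406.15; balance $18,286.75
Quarter 4: opening $18,286.75; interest $744.00 → $19,030.75; payment $4,984.65; balance $14,046.10
Quarter 5: opening $14,046.10; interest $744.00 → $14,790.10; payment $5,563.15; balance $9,226.95
Quarter 6: opening $9,226.95; interest $744.00 → $9,970.95; payment $6,141.65; balance $3,829.30
Quarter 7: opening $3,829.30; interest $744.00 → $4,573.30; payment $4,573.30; balance $0.00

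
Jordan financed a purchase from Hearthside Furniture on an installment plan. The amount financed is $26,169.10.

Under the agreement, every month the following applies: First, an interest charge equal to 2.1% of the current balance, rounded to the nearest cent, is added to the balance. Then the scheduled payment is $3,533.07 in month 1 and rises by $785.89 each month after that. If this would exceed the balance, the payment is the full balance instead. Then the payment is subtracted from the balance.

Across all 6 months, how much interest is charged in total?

Month 1: opening $26,169.10; interest $549.55 → $26,718.65; payment $3,533.07; balance $23,185.58
Month 2: opening $23,185.58; interest $486.90 → $23,672.48; payment $4,318.96; balance $19,353.52
Month 3: opening $19,353.52; interest $406.42 → $19,759.94; payment $5,104.85; balance $14,655.09
Month 4: opening $14,655.09; interest $307.76 → $14,962.85; payment $5,890.74; balance $9,072.11
Month 5: opening $9,072.11; interest $190.51 → $9,262.62; payment $6,676.63; balance $2,585.99
Month 6: opening $2,585.99; interest $54.31 → $2,640.30; payment $2,640.30; balance $0.00
Total interest: $549.55 + $486.90 + $406.42 + $307.76 + $190.51 + $54.31 = $1,995.45

$1,995.45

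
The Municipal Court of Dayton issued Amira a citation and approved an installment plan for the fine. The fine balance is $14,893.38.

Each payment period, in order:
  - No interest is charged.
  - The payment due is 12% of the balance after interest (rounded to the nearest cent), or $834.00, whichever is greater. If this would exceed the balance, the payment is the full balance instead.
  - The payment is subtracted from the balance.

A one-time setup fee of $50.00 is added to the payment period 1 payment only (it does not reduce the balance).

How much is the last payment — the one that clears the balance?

Payment period 1: $14,893.38 − $1,787.21 (+ $50.00 fee) → $13,106.17
Payment period 2: $13,106.17 − $1,572.74 → $11,533.43
Payment period 3: $11,533.43 − $1,384.01 → $10,149.42
Payment period 4: $10,149.42 − $1,217.93 → $8,931.49
Payment period 5: $8,931.49 − $1,071.78 → $7,859.71
Payment period 6: $7,859.71 − $943.17 → $6,916.54
Payment period 7: $6,916.54 − $834.00 → $6,082.54
Payment period 8: $6,082.54 − $834.00 → $5,248.54
Payment period 9: $5,248.54 − $834.00 → $4,414.54
Payment period 10: $4,414.54 − $834.00 → $3,580.54
Payment period 11: $3,580.54 − $834.00 → $2,746.54
Payment period 12: $2,746.54 − $834.00 → $1,912.54
Payment period 13: $1,912.54 − $834.00 → $1,078.54
Payment period 14: $1,078.54 − $834.00 → $244.54
Payment period 15: $244.54 − $244.54 → $0.00

$244.54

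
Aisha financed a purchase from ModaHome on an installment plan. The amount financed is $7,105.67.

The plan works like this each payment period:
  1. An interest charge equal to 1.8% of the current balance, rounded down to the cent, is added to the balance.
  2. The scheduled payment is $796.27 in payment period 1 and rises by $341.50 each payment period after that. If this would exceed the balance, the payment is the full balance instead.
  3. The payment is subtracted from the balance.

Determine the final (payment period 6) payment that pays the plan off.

$167.24

Payment period 1: opening $7,105.67; interest $127.90 → $7,233.57; payment $796.27; balance $6,437.30
Payment period 2: opening $6,437.30; interest $115.87 → $6,553.17; payment $1,137.77; balance $5,415.40
Payment period 3: opening $5,415.40; interest $97.47 → $5,512.87; payment $1,479.27; balance $4,033.60
Payment period 4: opening $4,033.60; interest $72.60 → $4,106.20; payment $1,820.77; balance $2,285.43
Payment period 5: opening $2,285.43; interest $41.13 → $2,326.56; payment $2,162.27; balance $164.29
Payment period 6: opening $164.29; interest $2.95 → $167.24; payment $167.24; balance $0.00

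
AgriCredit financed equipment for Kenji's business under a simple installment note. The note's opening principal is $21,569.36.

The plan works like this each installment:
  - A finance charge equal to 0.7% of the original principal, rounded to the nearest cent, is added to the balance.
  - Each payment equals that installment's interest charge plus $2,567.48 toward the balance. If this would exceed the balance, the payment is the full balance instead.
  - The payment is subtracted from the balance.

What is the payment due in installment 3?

Installment 1: opening $21,569.36; interest $150.99 → $21,720.35; payment $2,718.47; balance $19,001.88
Installment 2: opening $19,001.88; interest $150.99 → $19,152.87; payment $2,718.47; balance $16,434.40
Installment 3: opening $16,434.40; interest $150.99 → $16,585.39; payment $2,718.47; balance $13,866.92

$2,718.47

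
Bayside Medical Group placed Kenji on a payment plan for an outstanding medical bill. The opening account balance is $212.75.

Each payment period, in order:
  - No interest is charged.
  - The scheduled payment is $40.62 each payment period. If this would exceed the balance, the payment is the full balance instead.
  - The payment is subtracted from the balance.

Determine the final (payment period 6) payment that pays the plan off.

$9.65

Payment period 1: $212.75 − $40.62 → $172.13
Payment period 2: $172.13 − $40.62 → $131.51
Payment period 3: $131.51 − $40.62 → $90.89
Payment period 4: $90.89 − $40.62 → $50.27
Payment period 5: $50.27 − $40.62 → $9.65
Payment period 6: $9.65 − $9.65 → $0.00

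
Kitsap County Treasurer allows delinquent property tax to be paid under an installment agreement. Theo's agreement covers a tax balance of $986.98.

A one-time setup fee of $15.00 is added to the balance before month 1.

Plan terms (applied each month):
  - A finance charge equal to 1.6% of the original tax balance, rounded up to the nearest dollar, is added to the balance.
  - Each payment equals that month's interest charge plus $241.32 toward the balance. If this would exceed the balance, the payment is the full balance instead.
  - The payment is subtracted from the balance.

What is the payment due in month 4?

Month 1: opening $1,001.98; interest $16.00 → $1,017.98; payment $257.32; balance $760.66
Month 2: opening $760.66; interest $16.00 → $776.66; payment $257.32; balance $519.34
Month 3: opening $519.34; interest $16.00 → $535.34; payment $257.32; balance $278.02
Month 4: opening $278.02; interest $16.00 → $294.02; payment $257.32; balance $36.70

$257.32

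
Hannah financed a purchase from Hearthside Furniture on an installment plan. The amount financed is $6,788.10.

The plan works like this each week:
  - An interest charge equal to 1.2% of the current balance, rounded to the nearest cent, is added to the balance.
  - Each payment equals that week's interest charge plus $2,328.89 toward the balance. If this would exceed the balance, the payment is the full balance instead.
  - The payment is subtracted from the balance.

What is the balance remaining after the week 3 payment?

# | Opening | Interest | Payment | End bal
1 | $6,788.10 | $81.46 | $2,410.35 | $4,459.21
2 | $4,459.21 | $53.51 | $2,382.40 | $2,130.32
3 | $2,130.32 | $25.56 | $2,155.88 | $0.00

$0.00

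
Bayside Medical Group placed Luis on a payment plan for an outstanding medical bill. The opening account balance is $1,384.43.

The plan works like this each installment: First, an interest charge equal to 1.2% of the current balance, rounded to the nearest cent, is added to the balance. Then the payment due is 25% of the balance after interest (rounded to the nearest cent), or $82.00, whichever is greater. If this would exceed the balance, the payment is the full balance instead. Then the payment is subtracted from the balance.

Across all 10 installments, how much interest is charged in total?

$62.72

Installment 1: opening $1,384.43; interest $16.61 → $1,401.04; payment $350.26; balance $1,050.78
Installment 2: opening $1,050.78; interest $12.61 → $1,063.39; payment $265.85; balance $797.54
Installment 3: opening $797.54; interest $9.57 → $807.11; payment $201.78; balance $605.33
Installment 4: opening $605.33; interest $7.26 → $612.59; payment $153.15; balance $459.44
Installment 5: opening $459.44; interest $5.51 → $464.95; payment $116.24; balance $348.71
Installment 6: opening $348.71; interest $4.18 → $352.89; payment $88.22; balance $264.67
Installment 7: opening $264.67; interest $3.18 → $267.85; payment $82.00; balance $185.85
Installment 8: opening $185.85; interest $2.23 → $188.08; payment $82.00; balance $106.08
Installment 9: opening $106.08; interest $1.27 → $107.35; payment $82.00; balance $25.35
Installment 10: opening $25.35; interest $0.30 → $25.65; payment $25.65; balance $0.00
Total interest: $16.61 + $12.61 + $9.57 + $7.26 + $5.51 + $4.18 + $3.18 + $2.23 + $1.27 + $0.30 = $62.72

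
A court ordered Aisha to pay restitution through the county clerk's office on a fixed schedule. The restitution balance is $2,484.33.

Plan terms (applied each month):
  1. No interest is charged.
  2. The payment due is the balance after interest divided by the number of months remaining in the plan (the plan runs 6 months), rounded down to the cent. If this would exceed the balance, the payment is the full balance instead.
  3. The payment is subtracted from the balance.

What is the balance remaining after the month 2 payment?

$1,656.23

Month 1: opening $2,484.33; payment $414.05; balance $2,070.28
Month 2: opening $2,070.28; payment $414.05; balance $1,656.23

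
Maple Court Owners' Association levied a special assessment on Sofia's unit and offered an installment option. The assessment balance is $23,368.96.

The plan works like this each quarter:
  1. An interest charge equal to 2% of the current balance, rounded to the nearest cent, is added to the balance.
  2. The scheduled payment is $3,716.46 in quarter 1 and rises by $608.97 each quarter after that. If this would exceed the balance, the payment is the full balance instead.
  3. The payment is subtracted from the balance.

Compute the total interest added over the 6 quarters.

$1,555.91

Quarter 1: $23,368.96 +$467.38 interest = $23,836.34; pay $3,716.46 → $20,119.88
Quarter 2: $20,119.88 +$402.40 interest = $20,522.28; pay $4,325.43 → $16,196.85
Quarter 3: $16,196.85 +$323.94 interest = $16,520.79; pay $4,934.40 → $11,586.39
Quarter 4: $11,586.39 +$231.73 interest = $11,818.12; pay $5,543.37 → $6,274.75
Quarter 5: $6,274.75 +$125.50 interest = $6,400.25; pay $6,152.34 → $247.91
Quarter 6: $247.91 +$4.96 interest = $252.87; pay $252.87 → $0.00
Total interest: $467.38 + $402.40 + $323.94 + $231.73 + $125.50 + $4.96 = $1,555.91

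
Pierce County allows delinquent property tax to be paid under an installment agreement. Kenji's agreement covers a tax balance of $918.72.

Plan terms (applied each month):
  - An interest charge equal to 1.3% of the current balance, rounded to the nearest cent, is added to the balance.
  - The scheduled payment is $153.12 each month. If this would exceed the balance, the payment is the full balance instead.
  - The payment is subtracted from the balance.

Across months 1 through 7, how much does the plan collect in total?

$962.95

# | Opening | Interest | Payment | End bal
1 | $918.72 | $11.94 | $153.12 | $777.54
2 | $777.54 | $10.11 | $153.12 | $634.53
3 | $634.53 | $8.25 | $153.12 | $489.66
4 | $489.66 | $6.37 | $153.12 | $342.91
5 | $342.91 | $4.46 | $153.12 | $194.25
6 | $194.25 | $2.53 | $153.12 | $43.66
7 | $43.66 | $0.57 | $44.23 | $0.00
Total paid: $962.95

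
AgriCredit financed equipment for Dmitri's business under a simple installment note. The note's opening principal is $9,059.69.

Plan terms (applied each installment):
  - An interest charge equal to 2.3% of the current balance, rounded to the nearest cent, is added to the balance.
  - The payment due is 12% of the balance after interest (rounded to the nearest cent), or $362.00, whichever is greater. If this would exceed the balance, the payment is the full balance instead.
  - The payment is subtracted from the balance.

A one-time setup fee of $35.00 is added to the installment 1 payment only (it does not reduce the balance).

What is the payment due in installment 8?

$532.94

Installment 1: opening $9,059.69; interest $208.37 → $9,268.06; payment $1,112.17 (+ $35.00 fee); balance $8,155.89
Installment 2: opening $8,155.89; interest $187.59 → $8,343.48; payment $1,001.22; balance $7,342.26
Installment 3: opening $7,342.26; interest $168.87 → $7,511.13; payment $901.34; balance $6,609.79
Installment 4: opening $6,609.79; interest $152.03 → $6,761.82; payment $811.42; balance $5,950.40
Installment 5: opening $5,950.40; interest $136.86 → $6,087.26; payment $730.47; balance $5,356.79
Installment 6: opening $5,356.79; interest $123.21 → $5,480.00; payment $657.60; balance $4,822.40
Installment 7: opening $4,822.40; interest $110.92 → $4,933.32; payment $592.00; balance $4,341.32
Installment 8: opening $4,341.32; interest $99.85 → $4,441.17; payment $532.94; balance $3,908.23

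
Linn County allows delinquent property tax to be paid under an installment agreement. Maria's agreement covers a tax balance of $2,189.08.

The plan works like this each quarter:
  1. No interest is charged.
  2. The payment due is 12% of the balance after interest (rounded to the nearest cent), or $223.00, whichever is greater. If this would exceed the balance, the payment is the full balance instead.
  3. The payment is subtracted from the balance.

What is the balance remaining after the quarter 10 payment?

$0.00

# | Opening | Payment | End bal
1 | $2,189.08 | $262.69 | $1,926.39
2 | $1,926.39 | $231.17 | $1,695.22
3 | $1,695.22 | $223.00 | $1,472.22
4 | $1,472.22 | $223.00 | $1,249.22
5 | $1,249.22 | $223.00 | $1,026.22
6 | $1,026.22 | $223.00 | $803.22
7 | $803.22 | $223.00 | $580.22
8 | $580.22 | $223.00 | $357.22
9 | $357.22 | $223.00 | $134.22
10 | $134.22 | $134.22 | $0.00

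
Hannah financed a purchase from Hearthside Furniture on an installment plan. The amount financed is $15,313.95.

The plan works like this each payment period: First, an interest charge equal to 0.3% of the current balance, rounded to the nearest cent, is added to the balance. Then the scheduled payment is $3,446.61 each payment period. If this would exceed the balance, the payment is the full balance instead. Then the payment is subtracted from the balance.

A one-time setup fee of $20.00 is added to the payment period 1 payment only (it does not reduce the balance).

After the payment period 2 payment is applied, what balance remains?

Payment period 1: opening $15,313.95; interest $45.94 → $15,359.89; payment $3,446.61 (+ $20.00 fee); balance $11,913.28
Payment period 2: opening $11,913.28; interest $35.74 → $11,949.02; payment $3,446.61; balance $8,502.41

$8,502.41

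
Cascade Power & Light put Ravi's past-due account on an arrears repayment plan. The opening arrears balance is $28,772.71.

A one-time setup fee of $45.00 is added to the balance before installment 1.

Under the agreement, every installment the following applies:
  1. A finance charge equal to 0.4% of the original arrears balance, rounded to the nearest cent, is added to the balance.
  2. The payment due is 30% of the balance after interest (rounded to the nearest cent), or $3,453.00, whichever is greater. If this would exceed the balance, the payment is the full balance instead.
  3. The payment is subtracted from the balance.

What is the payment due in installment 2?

Installment 1: $28,817.71 +$115.09 interest = $28,932.80; pay $8,679.84 → $20,252.96
Installment 2: $20,252.96 +$115.09 interest = $20,368.05; pay $6,110.42 → $14,257.63

$6,110.42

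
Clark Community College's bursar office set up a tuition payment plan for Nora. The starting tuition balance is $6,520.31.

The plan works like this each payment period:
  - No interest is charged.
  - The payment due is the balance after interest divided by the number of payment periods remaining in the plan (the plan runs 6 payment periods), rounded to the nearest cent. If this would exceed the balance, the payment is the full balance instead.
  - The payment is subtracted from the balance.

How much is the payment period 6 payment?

$1,086.71

Payment period 1: opening $6,520.31; payment $1,086.72; balance $5,433.59
Payment period 2: opening $5,433.59; payment $1,086.72; balance $4,346.87
Payment period 3: opening $4,346.87; payment $1,086.72; balance $3,260.15
Payment period 4: opening $3,260.15; payment $1,086.72; balance $2,173.43
Payment period 5: opening $2,173.43; payment $1,086.72; balance $1,086.71
Payment period 6: opening $1,086.71; payment $1,086.71; balance $0.00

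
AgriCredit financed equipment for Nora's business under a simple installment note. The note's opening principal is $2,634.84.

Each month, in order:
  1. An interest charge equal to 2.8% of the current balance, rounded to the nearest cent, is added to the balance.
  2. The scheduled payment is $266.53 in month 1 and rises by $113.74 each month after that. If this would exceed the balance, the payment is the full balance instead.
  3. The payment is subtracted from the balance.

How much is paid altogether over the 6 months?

Month 1: opening $2,634.84; interest $73.78 → $2,708.62; payment $266.53; balance $2,442.09
Month 2: opening $2,442.09; interest $68.38 → $2,510.47; payment $380.27; balance $2,130.20
Month 3: opening $2,130.20; interest $59.65 → $2,189.85; payment $494.01; balance $1,695.84
Month 4: opening $1,695.84; interest $47.48 → $1,743.32; payment $607.75; balance $1,135.57
Month 5: opening $1,135.57; interest $31.80 → $1,167.37; payment $721.49; balance $445.88
Month 6: opening $445.88; interest $12.48 → $458.36; payment $458.36; balance $0.00
Total paid: $2,928.41

$2,928.41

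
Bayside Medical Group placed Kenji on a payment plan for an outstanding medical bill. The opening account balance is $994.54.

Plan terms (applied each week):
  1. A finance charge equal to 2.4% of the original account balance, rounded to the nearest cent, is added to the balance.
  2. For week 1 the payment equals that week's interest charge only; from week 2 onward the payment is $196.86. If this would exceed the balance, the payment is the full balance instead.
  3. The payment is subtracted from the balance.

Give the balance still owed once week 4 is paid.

# | Opening | Interest | Payment | End bal
1 | $994.54 | $23.87 | $23.87 | $994.54
2 | $994.54 | $23.87 | $196.86 | $821.55
3 | $821.55 | $23.87 | $196.86 | $648.56
4 | $648.56 | $23.87 | $196.86 | $475.57

$475.57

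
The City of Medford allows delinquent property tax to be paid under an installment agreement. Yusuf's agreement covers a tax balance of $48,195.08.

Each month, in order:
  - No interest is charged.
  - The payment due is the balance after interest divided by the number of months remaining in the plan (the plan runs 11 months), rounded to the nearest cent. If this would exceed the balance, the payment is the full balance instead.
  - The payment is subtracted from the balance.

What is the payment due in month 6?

$4,381.37

Month 1: opening $48,195.08; payment $4,381.37; balance $43,813.71
Month 2: opening $43,813.71; payment $4,381.37; balance $39,432.34
Month 3: opening $39,432.34; payment $4,381.37; balance $35,050.97
Month 4: opening $35,050.97; payment $4,381.37; balance $30,669.60
Month 5: opening $30,669.60; payment $4,381.37; balance $26,288.23
Month 6: opening $26,288.23; payment $4,381.37; balance $21,906.86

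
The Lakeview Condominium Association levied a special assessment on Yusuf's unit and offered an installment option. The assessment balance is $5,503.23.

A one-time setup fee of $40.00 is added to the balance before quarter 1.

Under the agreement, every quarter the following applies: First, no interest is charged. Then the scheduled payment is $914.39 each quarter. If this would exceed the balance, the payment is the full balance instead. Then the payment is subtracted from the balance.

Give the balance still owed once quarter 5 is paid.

$971.28

Quarter 1: opening $5,543.23; payment $914.39; balance $4,628.84
Quarter 2: opening $4,628.84; payment $914.39; balance $3,714.45
Quarter 3: opening $3,714.45; payment $914.39; balance $2,800.06
Quarter 4: opening $2,800.06; payment $914.39; balance $1,885.67
Quarter 5: opening $1,885.67; payment $914.39; balance $971.28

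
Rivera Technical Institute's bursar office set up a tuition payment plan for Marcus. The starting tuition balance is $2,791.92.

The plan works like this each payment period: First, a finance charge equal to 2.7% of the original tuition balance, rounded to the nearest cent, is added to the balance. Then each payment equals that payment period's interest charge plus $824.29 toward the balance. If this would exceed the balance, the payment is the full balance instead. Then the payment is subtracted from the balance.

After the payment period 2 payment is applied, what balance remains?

# | Opening | Interest | Payment | End bal
1 | $2,791.92 | $75.38 | $899.67 | $1,967.63
2 | $1,967.63 | $75.38 | $899.67 | $1,143.34

$1,143.34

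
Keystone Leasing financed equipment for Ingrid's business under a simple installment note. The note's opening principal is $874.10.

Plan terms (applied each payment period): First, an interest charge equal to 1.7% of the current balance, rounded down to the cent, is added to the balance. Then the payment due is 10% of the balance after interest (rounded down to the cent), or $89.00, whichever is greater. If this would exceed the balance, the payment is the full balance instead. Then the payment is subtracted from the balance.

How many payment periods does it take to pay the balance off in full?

11

Payment period 1: opening $874.10; interest $14.85 → $888.95; payment $89.00; balance $799.95
Payment period 2: opening $799.95; interest $13.59 → $813.54; payment $89.00; balance $724.54
Payment period 3: opening $724.54; interest $12.31 → $736.85; payment $89.00; balance $647.85
Payment period 4: opening $647.85; interest $11.01 → $658.86; payment $89.00; balance $569.86
Payment period 5: opening $569.86; interest $9.68 → $579.54; payment $89.00; balance $490.54
Payment period 6: opening $490.54; interest $8.33 → $498.87; payment $89.00; balance $409.87
Payment period 7: opening $409.87; interest $6.96 → $416.83; payment $89.00; balance $327.83
Payment period 8: opening $327.83; interest $5.57 → $333.40; payment $89.00; balance $244.40
Payment period 9: opening $244.40; interest $4.15 → $248.55; payment $89.00; balance $159.55
Payment period 10: opening $159.55; interest $2.71 → $162.26; payment $89.00; balance $73.26
Payment period 11: opening $73.26; interest $1.24 → $74.50; payment $74.50; balance $0.00
Balance reaches $0.00 in payment period 11.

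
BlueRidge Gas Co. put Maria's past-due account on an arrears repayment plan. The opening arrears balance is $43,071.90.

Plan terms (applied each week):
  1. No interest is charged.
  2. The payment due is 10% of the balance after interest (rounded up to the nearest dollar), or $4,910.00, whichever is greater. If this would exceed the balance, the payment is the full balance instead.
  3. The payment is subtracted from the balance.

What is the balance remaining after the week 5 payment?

# | Opening | Payment | End bal
1 | $43,071.90 | $4,910.00 | $38,161.90
2 | $38,161.90 | $4,910.00 | $33,251.90
3 | $33,251.90 | $4,910.00 | $28,341.90
4 | $28,341.90 | $4,910.00 | $23,431.90
5 | $23,431.90 | $4,910.00 | $18,521.90

$18,521.90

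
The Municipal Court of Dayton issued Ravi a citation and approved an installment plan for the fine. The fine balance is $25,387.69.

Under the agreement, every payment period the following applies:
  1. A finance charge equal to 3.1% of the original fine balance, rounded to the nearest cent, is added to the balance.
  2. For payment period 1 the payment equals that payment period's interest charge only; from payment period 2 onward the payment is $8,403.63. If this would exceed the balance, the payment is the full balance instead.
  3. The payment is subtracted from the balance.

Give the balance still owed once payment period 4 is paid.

$2,537.86

Payment period 1: $25,387.69 +$787.02 interest = $26,174.71; pay $787.02 → $25,387.69
Payment period 2: $25,387.69 +$787.02 interest = $26,174.71; pay $8,403.63 → $17,771.08
Payment period 3: $17,771.08 +$787.02 interest = $18,558.10; pay $8,403.63 → $10,154.47
Payment period 4: $10,154.47 +$787.02 interest = $10,941.49; pay $8,403.63 → $2,537.86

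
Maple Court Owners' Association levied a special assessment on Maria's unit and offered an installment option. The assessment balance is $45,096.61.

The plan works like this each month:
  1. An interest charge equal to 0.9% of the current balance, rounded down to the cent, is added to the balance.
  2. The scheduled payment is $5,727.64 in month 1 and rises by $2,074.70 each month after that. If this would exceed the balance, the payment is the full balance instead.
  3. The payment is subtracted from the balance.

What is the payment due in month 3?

$9,877.04

Month 1: $45,096.61 +$405.86 interest = $45,502.47; pay $5,727.64 → $39,774.83
Month 2: $39,774.83 +$357.97 interest = $40,132.80; pay $7,802.34 → $32,330.46
Month 3: $32,330.46 +$290.97 interest = $32,621.43; pay $9,877.04 → $22,744.39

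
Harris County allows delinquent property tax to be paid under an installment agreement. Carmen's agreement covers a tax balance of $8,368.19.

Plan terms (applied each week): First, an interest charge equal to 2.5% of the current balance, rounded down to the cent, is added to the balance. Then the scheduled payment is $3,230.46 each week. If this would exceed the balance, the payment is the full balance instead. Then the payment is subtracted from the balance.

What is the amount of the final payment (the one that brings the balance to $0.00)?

$2,306.39

# | Opening | Interest | Payment | End bal
1 | $8,368.19 | $209.20 | $3,230.46 | $5,346.93
2 | $5,346.93 | $133.67 | $3,230.46 | $2,250.14
3 | $2,250.14 | $56.25 | $2,306.39 | $0.00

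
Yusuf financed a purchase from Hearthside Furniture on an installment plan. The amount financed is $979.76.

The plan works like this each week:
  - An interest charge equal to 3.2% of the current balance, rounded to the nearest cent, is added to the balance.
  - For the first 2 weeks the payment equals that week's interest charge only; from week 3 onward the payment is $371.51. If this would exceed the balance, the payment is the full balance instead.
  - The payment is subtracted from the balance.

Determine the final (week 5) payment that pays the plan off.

$297.79

# | Opening | Interest | Payment | End bal
1 | $979.76 | $31.35 | $31.35 | $979.76
2 | $979.76 | $31.35 | $31.35 | $979.76
3 | $979.76 | $31.35 | $371.51 | $639.60
4 | $639.60 | $20.47 | $371.51 | $288.56
5 | $288.56 | $9.23 | $297.79 | $0.00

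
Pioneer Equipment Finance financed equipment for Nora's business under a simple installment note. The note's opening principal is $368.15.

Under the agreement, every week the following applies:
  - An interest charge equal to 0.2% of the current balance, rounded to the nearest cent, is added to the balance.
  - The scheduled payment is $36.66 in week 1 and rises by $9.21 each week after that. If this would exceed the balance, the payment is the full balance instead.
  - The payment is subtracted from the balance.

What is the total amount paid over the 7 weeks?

Week 1: $368.15 +$0.74 interest = $368.89; pay $36.66 → $332.23
Week 2: $332.23 +$0.66 interest = $332.89; pay $45.87 → $287.02
Week 3: $287.02 +$0.57 interest = $287.59; pay $55.08 → $232.51
Week 4: $232.51 +$0.47 interest = $232.98; pay $64.29 → $168.69
Week 5: $168.69 +$0.34 interest = $169.03; pay $73.50 → $95.53
Week 6: $95.53 +$0.19 interest = $95.72; pay $82.71 → $13.01
Week 7: $13.01 +$0.03 interest = $13.04; pay $13.04 → $0.00
Total paid: $371.15

$371.15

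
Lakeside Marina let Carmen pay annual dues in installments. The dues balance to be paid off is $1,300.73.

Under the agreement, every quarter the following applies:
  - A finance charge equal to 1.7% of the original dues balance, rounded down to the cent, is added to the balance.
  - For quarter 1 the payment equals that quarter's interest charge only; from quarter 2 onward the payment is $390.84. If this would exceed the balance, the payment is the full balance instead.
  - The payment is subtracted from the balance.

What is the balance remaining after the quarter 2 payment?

Quarter 1: $1,300.73 +$22.11 interest = $1,322.84; pay $22.11 → $1,300.73
Quarter 2: $1,300.73 +$22.11 interest = $1,322.84; pay $390.84 → $932.00

$932.00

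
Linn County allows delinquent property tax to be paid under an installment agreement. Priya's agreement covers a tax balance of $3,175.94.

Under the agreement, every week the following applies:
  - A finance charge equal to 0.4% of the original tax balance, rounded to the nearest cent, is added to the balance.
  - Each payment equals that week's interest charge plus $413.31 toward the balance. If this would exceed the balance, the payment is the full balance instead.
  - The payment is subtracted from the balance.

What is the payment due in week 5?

Week 1: $3,175.94 +$12.70 interest = $3,188.64; pay $426.01 → $2,762.63
Week 2: $2,762.63 +$12.70 interest = $2,775.33; pay $426.01 → $2,349.32
Week 3: $2,349.32 +$12.70 interest = $2,362.02; pay $426.01 → $1,936.01
Week 4: $1,936.01 +$12.70 interest = $1,948.71; pay $426.01 → $1,522.70
Week 5: $1,522.70 +$12.70 interest = $1,535.40; pay $426.01 → $1,109.39

$426.01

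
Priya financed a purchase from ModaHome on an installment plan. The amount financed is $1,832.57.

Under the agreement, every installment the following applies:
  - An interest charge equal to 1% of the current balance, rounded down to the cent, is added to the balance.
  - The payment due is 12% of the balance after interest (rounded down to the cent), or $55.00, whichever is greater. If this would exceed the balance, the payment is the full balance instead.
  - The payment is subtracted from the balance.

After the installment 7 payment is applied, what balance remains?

$802.95

# | Opening | Interest | Payment | End bal
1 | $1,832.57 | $18.32 | $222.10 | $1,628.79
2 | $1,628.79 | $16.28 | $197.40 | $1,447.67
3 | $1,447.67 | $14.47 | $175.45 | $1,286.69
4 | $1,286.69 | $12.86 | $155.94 | $1,143.61
5 | $1,143.61 | $11.43 | $138.60 | $1,016.44
6 | $1,016.44 | $10.16 | $123.19 | $903.41
7 | $903.41 | $9.03 | $109.49 | $802.95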